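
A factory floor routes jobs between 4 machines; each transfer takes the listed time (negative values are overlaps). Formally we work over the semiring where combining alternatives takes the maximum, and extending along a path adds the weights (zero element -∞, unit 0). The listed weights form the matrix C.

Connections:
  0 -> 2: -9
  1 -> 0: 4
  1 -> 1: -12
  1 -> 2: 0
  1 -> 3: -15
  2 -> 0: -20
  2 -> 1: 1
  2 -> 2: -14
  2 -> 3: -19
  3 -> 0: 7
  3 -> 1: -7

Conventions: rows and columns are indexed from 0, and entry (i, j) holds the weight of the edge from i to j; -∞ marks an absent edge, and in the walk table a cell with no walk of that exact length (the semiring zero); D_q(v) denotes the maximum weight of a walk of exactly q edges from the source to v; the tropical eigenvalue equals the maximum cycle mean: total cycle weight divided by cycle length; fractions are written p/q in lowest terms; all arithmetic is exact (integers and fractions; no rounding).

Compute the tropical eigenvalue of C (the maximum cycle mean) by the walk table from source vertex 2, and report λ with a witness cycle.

q=0: [-∞, -∞, 0, -∞]
q=1: [-20, 1, -14, -19]
q=2: [5, -11, 1, -14]
q=3: [-7, 2, -4, -18]
q=4: [6, -3, 2, -13]
Optimal cycle mean attained by: cycle 1->2->1, total 0 + 1, length 2.
Answer: λ = 1/2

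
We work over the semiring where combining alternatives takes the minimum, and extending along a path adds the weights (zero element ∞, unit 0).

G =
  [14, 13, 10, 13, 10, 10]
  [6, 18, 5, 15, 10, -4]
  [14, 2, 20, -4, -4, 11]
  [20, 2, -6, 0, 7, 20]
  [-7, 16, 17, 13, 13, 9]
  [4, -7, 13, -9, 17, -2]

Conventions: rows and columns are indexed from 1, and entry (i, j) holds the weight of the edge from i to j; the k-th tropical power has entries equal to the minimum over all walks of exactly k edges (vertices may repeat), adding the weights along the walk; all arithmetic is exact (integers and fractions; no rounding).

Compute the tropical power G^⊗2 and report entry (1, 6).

G^⊗2:
  [3, 3, 7, 1, 6, 8]
  [0, -11, 9, -13, 1, -6]
  [-11, -2, -10, -4, 3, -2]
  [0, -4, -6, -10, -10, -2]
  [6, 2, 3, 0, 3, 3]
  [-1, -9, -15, -11, -2, -11]
Key observation: the optimum is the walk 1->6->6, with weight 10 + (-2) = 8.
Optimal value attained by: walk 1->6->6.
Answer: (G^⊗2)[1][6] = 8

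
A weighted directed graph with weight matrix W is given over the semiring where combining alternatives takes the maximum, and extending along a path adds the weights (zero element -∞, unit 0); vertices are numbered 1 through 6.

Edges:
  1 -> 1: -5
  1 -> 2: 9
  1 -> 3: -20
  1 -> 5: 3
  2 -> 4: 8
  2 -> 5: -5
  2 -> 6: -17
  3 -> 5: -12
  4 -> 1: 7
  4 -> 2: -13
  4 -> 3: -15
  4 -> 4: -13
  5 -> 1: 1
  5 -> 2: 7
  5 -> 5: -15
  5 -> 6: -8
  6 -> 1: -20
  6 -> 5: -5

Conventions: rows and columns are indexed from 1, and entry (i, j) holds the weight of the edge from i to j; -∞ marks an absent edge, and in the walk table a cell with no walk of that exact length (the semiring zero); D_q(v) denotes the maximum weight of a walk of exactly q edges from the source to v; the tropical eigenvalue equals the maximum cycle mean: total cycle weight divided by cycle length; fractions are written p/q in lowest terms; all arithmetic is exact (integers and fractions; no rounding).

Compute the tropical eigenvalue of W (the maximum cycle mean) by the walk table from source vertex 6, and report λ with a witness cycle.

q=0: [-∞, -∞, -∞, -∞, -∞, 0]
q=1: [-20, -∞, -∞, -∞, -5, -∞]
q=2: [-4, 2, -40, -∞, -17, -13]
q=3: [-9, 5, -24, 10, -1, -15]
q=4: [17, 6, -5, 13, 0, -9]
q=5: [20, 26, -2, 14, 20, -8]
q=6: [21, 29, 0, 34, 23, 12]
Optimal cycle mean attained by: cycle 1->2->4->1, total 9 + 8 + 7, length 3.
Answer: λ = 8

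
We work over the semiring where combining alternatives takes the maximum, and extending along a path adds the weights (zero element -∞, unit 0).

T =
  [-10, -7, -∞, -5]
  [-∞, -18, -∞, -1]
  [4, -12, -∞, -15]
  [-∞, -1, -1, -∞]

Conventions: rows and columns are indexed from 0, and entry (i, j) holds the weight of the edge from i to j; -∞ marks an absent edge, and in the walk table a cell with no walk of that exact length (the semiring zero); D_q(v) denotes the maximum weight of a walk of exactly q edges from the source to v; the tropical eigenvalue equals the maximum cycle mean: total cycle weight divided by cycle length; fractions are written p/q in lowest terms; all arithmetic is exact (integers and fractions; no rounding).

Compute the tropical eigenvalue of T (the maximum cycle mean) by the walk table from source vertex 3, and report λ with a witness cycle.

q=0: [-∞, -∞, -∞, 0]
q=1: [-∞, -1, -1, -∞]
q=2: [3, -13, -∞, -2]
q=3: [-7, -3, -3, -2]
q=4: [1, -3, -3, -4]
Optimal cycle mean attained by: cycle 0->3->2->0, total (-5) + (-1) + 4, length 3.
Answer: λ = -2/3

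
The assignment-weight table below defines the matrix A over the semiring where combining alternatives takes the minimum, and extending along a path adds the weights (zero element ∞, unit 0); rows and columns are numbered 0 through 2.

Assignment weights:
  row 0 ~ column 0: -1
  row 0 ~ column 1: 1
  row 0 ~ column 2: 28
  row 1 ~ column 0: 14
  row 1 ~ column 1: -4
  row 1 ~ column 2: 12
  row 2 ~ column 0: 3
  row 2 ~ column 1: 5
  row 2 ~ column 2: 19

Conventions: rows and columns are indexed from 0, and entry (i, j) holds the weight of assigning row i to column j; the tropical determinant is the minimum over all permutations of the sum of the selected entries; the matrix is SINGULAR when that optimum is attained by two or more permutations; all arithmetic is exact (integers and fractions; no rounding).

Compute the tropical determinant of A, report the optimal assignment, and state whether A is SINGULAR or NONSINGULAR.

σ = (0, 1, 2): (-1) + (-4) + 19 = 14
σ = (0, 2, 1): (-1) + 12 + 5 = 16
σ = (1, 0, 2): 1 + 14 + 19 = 34
σ = (1, 2, 0): 1 + 12 + 3 = 16
σ = (2, 0, 1): 28 + 14 + 5 = 47
σ = (2, 1, 0): 28 + (-4) + 3 = 27
Optimal value attained by: σ = (0, 1, 2).
Answer: det⊕(A) = 14; verdict: NONSINGULAR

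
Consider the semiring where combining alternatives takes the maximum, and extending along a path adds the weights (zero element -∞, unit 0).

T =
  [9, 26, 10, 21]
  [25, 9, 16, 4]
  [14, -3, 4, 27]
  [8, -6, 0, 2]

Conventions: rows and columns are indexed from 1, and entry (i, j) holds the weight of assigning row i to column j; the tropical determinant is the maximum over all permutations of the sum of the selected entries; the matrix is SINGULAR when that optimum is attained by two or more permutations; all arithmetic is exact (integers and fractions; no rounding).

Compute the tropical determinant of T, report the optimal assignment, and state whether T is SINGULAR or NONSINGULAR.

σ = (1, 2, 3, 4): 9 + 9 + 4 + 2 = 24
σ = (1, 2, 4, 3): 9 + 9 + 27 + 0 = 45
σ = (1, 3, 2, 4): 9 + 16 + (-3) + 2 = 24
σ = (1, 3, 4, 2): 9 + 16 + 27 + (-6) = 46
σ = (1, 4, 2, 3): 9 + 4 + (-3) + 0 = 10
σ = (1, 4, 3, 2): 9 + 4 + 4 + (-6) = 11
σ = (2, 1, 3, 4): 26 + 25 + 4 + 2 = 57
σ = (2, 1, 4, 3): 26 + 25 + 27 + 0 = 78
σ = (2, 3, 1, 4): 26 + 16 + 14 + 2 = 58
σ = (2, 3, 4, 1): 26 + 16 + 27 + 8 = 77
σ = (2, 4, 1, 3): 26 + 4 + 14 + 0 = 44
σ = (2, 4, 3, 1): 26 + 4 + 4 + 8 = 42
σ = (3, 1, 2, 4): 10 + 25 + (-3) + 2 = 34
σ = (3, 1, 4, 2): 10 + 25 + 27 + (-6) = 56
σ = (3, 2, 1, 4): 10 + 9 + 14 + 2 = 35
σ = (3, 2, 4, 1): 10 + 9 + 27 + 8 = 54
σ = (3, 4, 1, 2): 10 + 4 + 14 + (-6) = 22
σ = (3, 4, 2, 1): 10 + 4 + (-3) + 8 = 19
σ = (4, 1, 2, 3): 21 + 25 + (-3) + 0 = 43
σ = (4, 1, 3, 2): 21 + 25 + 4 + (-6) = 44
σ = (4, 2, 1, 3): 21 + 9 + 14 + 0 = 44
σ = (4, 2, 3, 1): 21 + 9 + 4 + 8 = 42
σ = (4, 3, 1, 2): 21 + 16 + 14 + (-6) = 45
σ = (4, 3, 2, 1): 21 + 16 + (-3) + 8 = 42
Optimal value attained by: σ = (2, 1, 4, 3).
Answer: det⊕(T) = 78; verdict: NONSINGULAR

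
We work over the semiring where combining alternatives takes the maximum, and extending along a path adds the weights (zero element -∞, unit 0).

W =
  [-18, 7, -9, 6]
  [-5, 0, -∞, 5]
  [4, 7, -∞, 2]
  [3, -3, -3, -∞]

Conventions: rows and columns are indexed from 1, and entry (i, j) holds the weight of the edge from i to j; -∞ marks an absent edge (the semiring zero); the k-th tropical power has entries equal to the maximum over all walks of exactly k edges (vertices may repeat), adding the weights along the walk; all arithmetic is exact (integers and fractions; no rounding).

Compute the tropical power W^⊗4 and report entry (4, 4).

W^⊗2:
  [9, 7, 3, 12]
  [8, 2, 2, 5]
  [5, 11, -1, 12]
  [1, 10, -6, 9]
W^⊗3:
  [15, 16, 9, 15]
  [8, 15, 2, 14]
  [15, 12, 9, 16]
  [12, 10, 6, 15]
W^⊗4:
  [18, 22, 12, 21]
  [17, 15, 11, 20]
  [19, 22, 13, 21]
  [18, 19, 12, 18]
Key observation: the optimum is the walk 4->1->4->1->4, with weight 3 + 6 + 3 + 6 = 18.
Optimal value attained by: walk 4->1->4->1->4.
Answer: (W^⊗4)[4][4] = 18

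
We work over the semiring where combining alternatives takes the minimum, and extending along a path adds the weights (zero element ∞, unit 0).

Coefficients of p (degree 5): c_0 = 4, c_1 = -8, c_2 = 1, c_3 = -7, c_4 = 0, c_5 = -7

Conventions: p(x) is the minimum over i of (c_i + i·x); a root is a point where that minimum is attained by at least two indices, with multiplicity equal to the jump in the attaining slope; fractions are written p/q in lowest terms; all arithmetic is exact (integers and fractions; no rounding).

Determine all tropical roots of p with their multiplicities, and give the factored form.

hull edge (i=0, c=4) to (i=1, c=-8): slope -12, span 1
hull edge (i=1, c=-8) to (i=5, c=-7): slope 1/4, span 4
Factored form: p(x) = -7 ⊗ (x ⊕ (-1/4)) ⊗ (x ⊕ (-1/4)) ⊗ (x ⊕ (-1/4)) ⊗ (x ⊕ (-1/4)) ⊗ (x ⊕ 12)
Answer: roots = -1/4 (mult 4), 12 (mult 1)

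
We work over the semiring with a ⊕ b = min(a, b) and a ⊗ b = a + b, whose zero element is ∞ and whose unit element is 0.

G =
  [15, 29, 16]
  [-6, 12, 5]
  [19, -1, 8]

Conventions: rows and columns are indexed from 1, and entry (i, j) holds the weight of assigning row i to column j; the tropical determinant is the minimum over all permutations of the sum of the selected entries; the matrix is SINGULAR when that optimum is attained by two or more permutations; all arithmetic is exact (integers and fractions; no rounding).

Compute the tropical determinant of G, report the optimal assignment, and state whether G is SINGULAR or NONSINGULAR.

σ = (1, 2, 3): 15 + 12 + 8 = 35
σ = (1, 3, 2): 15 + 5 + (-1) = 19
σ = (2, 1, 3): 29 + (-6) + 8 = 31
σ = (2, 3, 1): 29 + 5 + 19 = 53
σ = (3, 1, 2): 16 + (-6) + (-1) = 9
σ = (3, 2, 1): 16 + 12 + 19 = 47
Optimal value attained by: σ = (3, 1, 2).
Answer: det⊕(G) = 9; verdict: NONSINGULAR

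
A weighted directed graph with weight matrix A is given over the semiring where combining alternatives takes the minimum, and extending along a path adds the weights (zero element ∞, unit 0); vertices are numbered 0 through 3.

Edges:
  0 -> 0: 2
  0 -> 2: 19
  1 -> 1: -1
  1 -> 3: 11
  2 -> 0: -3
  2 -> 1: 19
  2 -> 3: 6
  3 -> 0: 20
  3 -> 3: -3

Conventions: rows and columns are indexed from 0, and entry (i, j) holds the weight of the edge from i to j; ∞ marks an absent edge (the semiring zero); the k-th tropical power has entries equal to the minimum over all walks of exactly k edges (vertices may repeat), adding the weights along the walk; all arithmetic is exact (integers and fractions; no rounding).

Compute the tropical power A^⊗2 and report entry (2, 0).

A^⊗2:
  [4, 38, 21, 25]
  [31, -2, ∞, 8]
  [-1, 18, 16, 3]
  [17, ∞, 39, -6]
Key observation: the optimum is the walk 2->0->0, with weight (-3) + 2 = -1.
Optimal value attained by: walk 2->0->0.
Answer: (A^⊗2)[2][0] = -1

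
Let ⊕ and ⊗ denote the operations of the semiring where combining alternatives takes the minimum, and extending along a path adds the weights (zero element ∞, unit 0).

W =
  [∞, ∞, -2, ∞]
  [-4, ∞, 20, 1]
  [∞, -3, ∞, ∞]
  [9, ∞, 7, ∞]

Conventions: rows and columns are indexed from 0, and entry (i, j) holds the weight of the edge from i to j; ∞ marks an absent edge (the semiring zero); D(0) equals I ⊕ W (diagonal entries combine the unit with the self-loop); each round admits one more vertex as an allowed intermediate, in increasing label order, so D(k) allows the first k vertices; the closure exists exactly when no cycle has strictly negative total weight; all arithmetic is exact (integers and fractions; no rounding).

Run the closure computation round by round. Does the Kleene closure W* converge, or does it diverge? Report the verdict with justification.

D(0):
  [0, ∞, -2, ∞]
  [-4, 0, 20, 1]
  [∞, -3, 0, ∞]
  [9, ∞, 7, 0]
D(1):
  [0, ∞, -2, ∞]
  [-4, 0, -6, 1]
  [∞, -3, 0, ∞]
  [9, ∞, 7, 0]
Detection: at round 2, diagonal entry (2, 2) turns strictly negative.
Key observation: the cycle 2->1->0->2 has total weight (-3) + (-4) + (-2), which is strictly negative.
Answer: DIVERGES — negative cycle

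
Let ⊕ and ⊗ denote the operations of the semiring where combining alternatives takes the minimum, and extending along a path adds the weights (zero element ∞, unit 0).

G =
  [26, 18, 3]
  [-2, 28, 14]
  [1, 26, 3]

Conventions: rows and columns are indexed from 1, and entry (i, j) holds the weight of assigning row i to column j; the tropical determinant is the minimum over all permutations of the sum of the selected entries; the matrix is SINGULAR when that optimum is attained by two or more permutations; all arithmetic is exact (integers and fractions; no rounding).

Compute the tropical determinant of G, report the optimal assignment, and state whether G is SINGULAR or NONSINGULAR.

σ = (1, 2, 3): 26 + 28 + 3 = 57
σ = (1, 3, 2): 26 + 14 + 26 = 66
σ = (2, 1, 3): 18 + (-2) + 3 = 19
σ = (2, 3, 1): 18 + 14 + 1 = 33
σ = (3, 1, 2): 3 + (-2) + 26 = 27
σ = (3, 2, 1): 3 + 28 + 1 = 32
Optimal value attained by: σ = (2, 1, 3).
Answer: det⊕(G) = 19; verdict: NONSINGULAR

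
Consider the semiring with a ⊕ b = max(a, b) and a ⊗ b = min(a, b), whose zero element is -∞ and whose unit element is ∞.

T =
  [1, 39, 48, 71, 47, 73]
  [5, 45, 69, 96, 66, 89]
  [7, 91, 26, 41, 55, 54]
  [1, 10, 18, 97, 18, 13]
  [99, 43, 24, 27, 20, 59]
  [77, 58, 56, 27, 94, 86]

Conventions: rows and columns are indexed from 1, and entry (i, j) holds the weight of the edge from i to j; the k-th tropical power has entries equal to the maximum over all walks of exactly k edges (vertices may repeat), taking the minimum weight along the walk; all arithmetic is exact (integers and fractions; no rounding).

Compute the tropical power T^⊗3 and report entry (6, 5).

T^⊗2:
  [73, 58, 56, 71, 73, 73]
  [77, 69, 56, 96, 89, 86]
  [55, 54, 69, 91, 66, 89]
  [18, 18, 18, 97, 18, 18]
  [59, 58, 56, 71, 59, 73]
  [94, 58, 58, 71, 86, 86]
T^⊗3:
  [73, 58, 58, 71, 73, 73]
  [89, 58, 69, 96, 86, 86]
  [77, 69, 56, 91, 89, 86]
  [18, 18, 18, 97, 18, 18]
  [73, 58, 58, 71, 73, 73]
  [86, 58, 58, 71, 86, 86]
Key observation: the optimum is the walk 6->6->6->5, with weight 86 min 86 min 94 = 86.
Optimal value attained by: walk 6->6->6->5.
Answer: (T^⊗3)[6][5] = 86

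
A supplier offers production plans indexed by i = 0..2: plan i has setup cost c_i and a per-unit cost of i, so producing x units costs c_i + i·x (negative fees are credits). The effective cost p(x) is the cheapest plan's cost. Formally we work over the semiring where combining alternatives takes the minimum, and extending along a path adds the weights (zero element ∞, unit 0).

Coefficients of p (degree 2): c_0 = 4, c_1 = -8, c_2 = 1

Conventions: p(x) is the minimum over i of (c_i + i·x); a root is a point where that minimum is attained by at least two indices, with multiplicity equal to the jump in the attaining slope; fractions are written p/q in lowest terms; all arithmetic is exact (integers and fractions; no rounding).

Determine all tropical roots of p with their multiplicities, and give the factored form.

hull edge (i=0, c=4) to (i=1, c=-8): slope -12, span 1
hull edge (i=1, c=-8) to (i=2, c=1): slope 9, span 1
Factored form: p(x) = 1 ⊗ (x ⊕ (-9)) ⊗ (x ⊕ 12)
Answer: roots = -9 (mult 1), 12 (mult 1)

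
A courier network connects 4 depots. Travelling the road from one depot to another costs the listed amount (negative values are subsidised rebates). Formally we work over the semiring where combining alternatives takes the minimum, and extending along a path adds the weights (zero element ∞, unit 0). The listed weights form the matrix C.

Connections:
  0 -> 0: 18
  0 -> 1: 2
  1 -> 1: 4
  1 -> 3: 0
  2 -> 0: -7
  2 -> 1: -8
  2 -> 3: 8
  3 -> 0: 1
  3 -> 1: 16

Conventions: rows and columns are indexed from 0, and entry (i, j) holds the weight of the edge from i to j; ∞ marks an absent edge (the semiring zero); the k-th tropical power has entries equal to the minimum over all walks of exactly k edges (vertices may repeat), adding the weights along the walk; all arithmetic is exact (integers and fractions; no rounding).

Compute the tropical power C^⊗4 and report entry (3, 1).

C^⊗2:
  [36, 6, ∞, 2]
  [1, 8, ∞, 4]
  [9, -5, ∞, -8]
  [19, 3, ∞, 16]
C^⊗3:
  [3, 10, ∞, 6]
  [5, 3, ∞, 8]
  [-7, -1, ∞, -5]
  [17, 7, ∞, 3]
C^⊗4:
  [7, 5, ∞, 10]
  [9, 7, ∞, 3]
  [-4, -5, ∞, -1]
  [4, 11, ∞, 7]
Key observation: the optimum is the walk 3->0->1->1->1, with weight 1 + 2 + 4 + 4 = 11.
Optimal value attained by: walk 3->0->1->1->1.
Answer: (C^⊗4)[3][1] = 11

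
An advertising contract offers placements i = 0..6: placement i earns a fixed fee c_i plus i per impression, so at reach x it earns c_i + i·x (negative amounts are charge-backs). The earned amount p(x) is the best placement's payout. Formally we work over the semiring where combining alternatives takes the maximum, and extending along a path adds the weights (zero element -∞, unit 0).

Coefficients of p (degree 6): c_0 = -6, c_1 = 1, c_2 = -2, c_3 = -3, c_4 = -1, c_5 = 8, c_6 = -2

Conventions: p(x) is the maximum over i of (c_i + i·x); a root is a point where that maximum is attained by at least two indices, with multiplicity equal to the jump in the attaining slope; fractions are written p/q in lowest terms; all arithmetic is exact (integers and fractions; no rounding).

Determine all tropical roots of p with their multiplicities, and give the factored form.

hull edge (i=0, c=-6) to (i=1, c=1): slope 7, span 1
hull edge (i=1, c=1) to (i=5, c=8): slope 7/4, span 4
hull edge (i=5, c=8) to (i=6, c=-2): slope -10, span 1
Factored form: p(x) = -2 ⊗ (x ⊕ (-7)) ⊗ (x ⊕ (-7/4)) ⊗ (x ⊕ (-7/4)) ⊗ (x ⊕ (-7/4)) ⊗ (x ⊕ (-7/4)) ⊗ (x ⊕ 10)
Answer: roots = -7 (mult 1), -7/4 (mult 4), 10 (mult 1)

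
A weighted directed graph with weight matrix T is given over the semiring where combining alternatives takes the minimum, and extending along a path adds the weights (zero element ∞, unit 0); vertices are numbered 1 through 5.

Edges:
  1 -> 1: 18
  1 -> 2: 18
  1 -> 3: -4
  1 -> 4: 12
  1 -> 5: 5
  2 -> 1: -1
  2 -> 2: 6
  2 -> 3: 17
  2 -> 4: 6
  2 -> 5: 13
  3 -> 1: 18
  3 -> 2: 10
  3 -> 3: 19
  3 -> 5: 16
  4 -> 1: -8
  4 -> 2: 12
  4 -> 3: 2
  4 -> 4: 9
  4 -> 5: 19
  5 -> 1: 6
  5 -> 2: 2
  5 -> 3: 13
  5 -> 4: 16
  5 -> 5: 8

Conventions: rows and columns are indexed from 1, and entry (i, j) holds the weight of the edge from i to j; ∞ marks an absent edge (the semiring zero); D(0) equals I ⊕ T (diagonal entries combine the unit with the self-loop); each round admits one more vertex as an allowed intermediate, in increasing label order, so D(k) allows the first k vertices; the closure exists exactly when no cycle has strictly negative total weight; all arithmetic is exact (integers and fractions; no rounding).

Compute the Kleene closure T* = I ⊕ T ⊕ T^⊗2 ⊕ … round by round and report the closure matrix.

D(0):
  [0, 18, -4, 12, 5]
  [-1, 0, 17, 6, 13]
  [18, 10, 0, ∞, 16]
  [-8, 12, 2, 0, 19]
  [6, 2, 13, 16, 0]
D(1):
  [0, 18, -4, 12, 5]
  [-1, 0, -5, 6, 4]
  [18, 10, 0, 30, 16]
  [-8, 10, -12, 0, -3]
  [6, 2, 2, 16, 0]
D(2):
  [0, 18, -4, 12, 5]
  [-1, 0, -5, 6, 4]
  [9, 10, 0, 16, 14]
  [-8, 10, -12, 0, -3]
  [1, 2, -3, 8, 0]
D(3):
  [0, 6, -4, 12, 5]
  [-1, 0, -5, 6, 4]
  [9, 10, 0, 16, 14]
  [-8, -2, -12, 0, -3]
  [1, 2, -3, 8, 0]
D(4):
  [0, 6, -4, 12, 5]
  [-2, 0, -6, 6, 3]
  [8, 10, 0, 16, 13]
  [-8, -2, -12, 0, -3]
  [0, 2, -4, 8, 0]
D(5):
  [0, 6, -4, 12, 5]
  [-2, 0, -6, 6, 3]
  [8, 10, 0, 16, 13]
  [-8, -2, -12, 0, -3]
  [0, 2, -4, 8, 0]
Answer: T* = [[0, 6, -4, 12, 5], [-2, 0, -6, 6, 3], [8, 10, 0, 16, 13], [-8, -2, -12, 0, -3], [0, 2, -4, 8, 0]]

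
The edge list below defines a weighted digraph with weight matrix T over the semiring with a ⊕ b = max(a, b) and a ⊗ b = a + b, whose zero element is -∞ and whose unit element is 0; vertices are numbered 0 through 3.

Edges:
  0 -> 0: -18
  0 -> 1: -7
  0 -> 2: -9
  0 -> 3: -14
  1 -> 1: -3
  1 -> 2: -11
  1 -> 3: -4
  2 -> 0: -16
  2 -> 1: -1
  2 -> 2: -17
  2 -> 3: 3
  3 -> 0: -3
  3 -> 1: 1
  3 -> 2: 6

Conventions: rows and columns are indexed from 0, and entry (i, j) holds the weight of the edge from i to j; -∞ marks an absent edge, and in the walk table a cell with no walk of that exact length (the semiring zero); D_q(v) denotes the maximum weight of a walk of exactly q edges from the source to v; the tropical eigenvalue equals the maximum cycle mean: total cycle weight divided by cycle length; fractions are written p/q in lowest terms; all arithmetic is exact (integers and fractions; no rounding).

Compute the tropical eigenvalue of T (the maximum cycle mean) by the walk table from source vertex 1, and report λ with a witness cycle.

q=0: [-∞, 0, -∞, -∞]
q=1: [-∞, -3, -11, -4]
q=2: [-7, -3, 2, -7]
q=3: [-10, 1, -1, 5]
q=4: [2, 6, 11, 2]
Optimal cycle mean attained by: cycle 2->3->2, total 3 + 6, length 2.
Answer: λ = 9/2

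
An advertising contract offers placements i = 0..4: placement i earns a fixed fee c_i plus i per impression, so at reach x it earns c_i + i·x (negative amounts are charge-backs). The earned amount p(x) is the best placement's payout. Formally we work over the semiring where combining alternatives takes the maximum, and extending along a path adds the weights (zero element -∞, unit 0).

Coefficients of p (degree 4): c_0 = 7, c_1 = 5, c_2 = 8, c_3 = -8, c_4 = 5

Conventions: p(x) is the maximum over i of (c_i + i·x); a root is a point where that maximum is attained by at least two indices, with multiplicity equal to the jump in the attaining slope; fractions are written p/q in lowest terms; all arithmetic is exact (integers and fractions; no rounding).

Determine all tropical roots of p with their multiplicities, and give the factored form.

hull edge (i=0, c=7) to (i=2, c=8): slope 1/2, span 2
hull edge (i=2, c=8) to (i=4, c=5): slope -3/2, span 2
Factored form: p(x) = 5 ⊗ (x ⊕ (-1/2)) ⊗ (x ⊕ (-1/2)) ⊗ (x ⊕ 3/2) ⊗ (x ⊕ 3/2)
Answer: roots = -1/2 (mult 2), 3/2 (mult 2)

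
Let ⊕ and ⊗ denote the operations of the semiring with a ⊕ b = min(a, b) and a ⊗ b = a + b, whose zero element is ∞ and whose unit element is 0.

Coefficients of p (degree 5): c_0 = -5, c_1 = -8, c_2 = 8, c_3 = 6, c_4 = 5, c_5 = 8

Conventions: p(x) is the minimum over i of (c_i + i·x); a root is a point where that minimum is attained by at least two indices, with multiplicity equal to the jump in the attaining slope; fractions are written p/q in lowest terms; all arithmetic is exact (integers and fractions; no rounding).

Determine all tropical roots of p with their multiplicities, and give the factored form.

hull edge (i=0, c=-5) to (i=1, c=-8): slope -3, span 1
hull edge (i=1, c=-8) to (i=5, c=8): slope 4, span 4
Factored form: p(x) = 8 ⊗ (x ⊕ (-4)) ⊗ (x ⊕ (-4)) ⊗ (x ⊕ (-4)) ⊗ (x ⊕ (-4)) ⊗ (x ⊕ 3)
Answer: roots = -4 (mult 4), 3 (mult 1)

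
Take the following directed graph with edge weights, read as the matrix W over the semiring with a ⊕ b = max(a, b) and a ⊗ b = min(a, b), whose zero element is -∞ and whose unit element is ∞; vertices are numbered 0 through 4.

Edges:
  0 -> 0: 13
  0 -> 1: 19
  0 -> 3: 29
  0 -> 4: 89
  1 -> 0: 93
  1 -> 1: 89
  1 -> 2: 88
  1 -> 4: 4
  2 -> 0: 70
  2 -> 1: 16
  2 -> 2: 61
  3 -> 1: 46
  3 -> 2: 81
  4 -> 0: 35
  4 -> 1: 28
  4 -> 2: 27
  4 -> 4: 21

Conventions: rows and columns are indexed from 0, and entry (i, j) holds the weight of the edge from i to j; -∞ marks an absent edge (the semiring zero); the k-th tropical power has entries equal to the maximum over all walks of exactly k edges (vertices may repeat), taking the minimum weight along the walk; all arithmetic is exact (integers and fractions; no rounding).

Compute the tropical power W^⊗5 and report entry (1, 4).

W^⊗2:
  [35, 29, 29, 13, 21]
  [89, 89, 88, 29, 89]
  [61, 19, 61, 29, 70]
  [70, 46, 61, -∞, 4]
  [28, 28, 28, 29, 35]
W^⊗3:
  [29, 29, 29, 29, 35]
  [89, 89, 88, 29, 89]
  [61, 29, 61, 29, 61]
  [61, 46, 61, 29, 70]
  [35, 29, 29, 28, 28]
W^⊗4:
  [35, 29, 29, 29, 29]
  [89, 89, 88, 29, 89]
  [61, 29, 61, 29, 61]
  [61, 46, 61, 29, 61]
  [29, 29, 29, 29, 35]
W^⊗5:
  [29, 29, 29, 29, 35]
  [89, 89, 88, 29, 89]
  [61, 29, 61, 29, 61]
  [61, 46, 61, 29, 61]
  [35, 29, 29, 29, 29]
Key observation: the optimum is the walk 1->1->1->1->0->4, with weight 89 min 89 min 89 min 93 min 89 = 89.
Optimal value attained by: walk 1->1->1->1->0->4.
Answer: (W^⊗5)[1][4] = 89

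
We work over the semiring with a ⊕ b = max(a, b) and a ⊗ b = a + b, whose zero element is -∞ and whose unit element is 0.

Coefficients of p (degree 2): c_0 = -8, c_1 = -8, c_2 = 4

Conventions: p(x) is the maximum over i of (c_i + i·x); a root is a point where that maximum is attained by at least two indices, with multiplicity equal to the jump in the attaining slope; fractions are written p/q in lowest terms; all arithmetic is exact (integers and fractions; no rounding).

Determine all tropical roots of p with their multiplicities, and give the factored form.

hull edge (i=0, c=-8) to (i=2, c=4): slope 6, span 2
Factored form: p(x) = 4 ⊗ (x ⊕ (-6)) ⊗ (x ⊕ (-6))
Answer: roots = -6 (mult 2)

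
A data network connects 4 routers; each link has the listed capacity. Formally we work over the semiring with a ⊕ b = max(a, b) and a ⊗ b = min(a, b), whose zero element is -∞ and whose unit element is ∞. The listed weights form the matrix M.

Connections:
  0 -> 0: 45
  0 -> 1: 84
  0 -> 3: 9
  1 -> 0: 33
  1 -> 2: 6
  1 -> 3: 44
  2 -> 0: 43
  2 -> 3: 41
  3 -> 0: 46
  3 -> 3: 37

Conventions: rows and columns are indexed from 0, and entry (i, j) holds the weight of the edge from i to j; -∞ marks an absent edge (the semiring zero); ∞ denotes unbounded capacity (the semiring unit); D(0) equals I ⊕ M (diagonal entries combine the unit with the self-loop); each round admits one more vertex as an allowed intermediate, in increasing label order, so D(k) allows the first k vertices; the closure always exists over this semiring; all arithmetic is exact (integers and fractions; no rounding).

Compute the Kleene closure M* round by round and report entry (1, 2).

D(0):
  [∞, 84, -∞, 9]
  [33, ∞, 6, 44]
  [43, -∞, ∞, 41]
  [46, -∞, -∞, ∞]
D(1):
  [∞, 84, -∞, 9]
  [33, ∞, 6, 44]
  [43, 43, ∞, 41]
  [46, 46, -∞, ∞]
D(2):
  [∞, 84, 6, 44]
  [33, ∞, 6, 44]
  [43, 43, ∞, 43]
  [46, 46, 6, ∞]
D(3):
  [∞, 84, 6, 44]
  [33, ∞, 6, 44]
  [43, 43, ∞, 43]
  [46, 46, 6, ∞]
D(4):
  [∞, 84, 6, 44]
  [44, ∞, 6, 44]
  [43, 43, ∞, 43]
  [46, 46, 6, ∞]
Answer: M*[1][2] = 6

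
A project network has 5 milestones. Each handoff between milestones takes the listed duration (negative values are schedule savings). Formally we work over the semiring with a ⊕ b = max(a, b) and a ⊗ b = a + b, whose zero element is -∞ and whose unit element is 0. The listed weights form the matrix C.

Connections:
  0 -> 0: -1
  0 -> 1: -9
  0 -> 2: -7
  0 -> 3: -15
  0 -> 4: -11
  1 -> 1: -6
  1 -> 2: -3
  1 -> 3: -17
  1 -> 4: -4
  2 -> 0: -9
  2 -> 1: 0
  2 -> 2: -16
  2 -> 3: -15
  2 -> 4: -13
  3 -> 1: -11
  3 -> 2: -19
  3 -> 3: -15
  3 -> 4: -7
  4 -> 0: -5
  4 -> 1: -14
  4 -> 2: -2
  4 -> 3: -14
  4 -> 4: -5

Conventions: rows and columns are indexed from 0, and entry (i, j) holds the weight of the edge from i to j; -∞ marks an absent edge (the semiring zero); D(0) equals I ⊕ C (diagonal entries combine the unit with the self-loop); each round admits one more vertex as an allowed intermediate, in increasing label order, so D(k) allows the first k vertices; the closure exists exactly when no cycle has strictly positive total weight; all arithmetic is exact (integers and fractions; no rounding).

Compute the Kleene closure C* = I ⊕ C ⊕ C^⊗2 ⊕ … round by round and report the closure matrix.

D(0):
  [0, -9, -7, -15, -11]
  [-∞, 0, -3, -17, -4]
  [-9, 0, 0, -15, -13]
  [-∞, -11, -19, 0, -7]
  [-5, -14, -2, -14, 0]
D(1):
  [0, -9, -7, -15, -11]
  [-∞, 0, -3, -17, -4]
  [-9, 0, 0, -15, -13]
  [-∞, -11, -19, 0, -7]
  [-5, -14, -2, -14, 0]
D(2):
  [0, -9, -7, -15, -11]
  [-∞, 0, -3, -17, -4]
  [-9, 0, 0, -15, -4]
  [-∞, -11, -14, 0, -7]
  [-5, -14, -2, -14, 0]
D(3):
  [0, -7, -7, -15, -11]
  [-12, 0, -3, -17, -4]
  [-9, 0, 0, -15, -4]
  [-23, -11, -14, 0, -7]
  [-5, -2, -2, -14, 0]
D(4):
  [0, -7, -7, -15, -11]
  [-12, 0, -3, -17, -4]
  [-9, 0, 0, -15, -4]
  [-23, -11, -14, 0, -7]
  [-5, -2, -2, -14, 0]
D(5):
  [0, -7, -7, -15, -11]
  [-9, 0, -3, -17, -4]
  [-9, 0, 0, -15, -4]
  [-12, -9, -9, 0, -7]
  [-5, -2, -2, -14, 0]
Answer: C* = [[0, -7, -7, -15, -11], [-9, 0, -3, -17, -4], [-9, 0, 0, -15, -4], [-12, -9, -9, 0, -7], [-5, -2, -2, -14, 0]]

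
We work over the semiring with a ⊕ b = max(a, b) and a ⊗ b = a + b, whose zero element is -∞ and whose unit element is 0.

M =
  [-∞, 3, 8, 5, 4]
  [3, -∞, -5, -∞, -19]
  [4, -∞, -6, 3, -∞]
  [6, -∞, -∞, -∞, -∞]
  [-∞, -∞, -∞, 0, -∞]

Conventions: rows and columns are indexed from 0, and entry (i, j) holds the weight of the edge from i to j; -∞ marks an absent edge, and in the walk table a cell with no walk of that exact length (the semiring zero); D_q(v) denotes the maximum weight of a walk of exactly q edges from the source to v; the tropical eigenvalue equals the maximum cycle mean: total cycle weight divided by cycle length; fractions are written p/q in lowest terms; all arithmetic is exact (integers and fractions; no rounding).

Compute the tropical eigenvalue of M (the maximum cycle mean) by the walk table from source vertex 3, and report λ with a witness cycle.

q=0: [-∞, -∞, -∞, 0, -∞]
q=1: [6, -∞, -∞, -∞, -∞]
q=2: [-∞, 9, 14, 11, 10]
q=3: [18, -∞, 8, 17, -10]
q=4: [23, 21, 26, 23, 22]
q=5: [30, 26, 31, 29, 27]
Optimal cycle mean attained by: cycle 0->2->0, total 8 + 4, length 2.
Answer: λ = 6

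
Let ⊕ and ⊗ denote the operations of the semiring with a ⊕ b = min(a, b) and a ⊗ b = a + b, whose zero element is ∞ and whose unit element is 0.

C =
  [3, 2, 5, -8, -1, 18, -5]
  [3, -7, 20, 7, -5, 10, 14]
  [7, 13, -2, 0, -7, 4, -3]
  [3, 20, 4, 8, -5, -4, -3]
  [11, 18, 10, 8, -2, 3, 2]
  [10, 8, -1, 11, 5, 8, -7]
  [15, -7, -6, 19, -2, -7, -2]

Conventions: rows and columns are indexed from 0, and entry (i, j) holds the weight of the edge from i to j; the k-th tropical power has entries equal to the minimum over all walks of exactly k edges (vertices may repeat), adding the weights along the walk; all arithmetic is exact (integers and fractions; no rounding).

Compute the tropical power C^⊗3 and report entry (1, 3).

C^⊗2:
  [-5, -12, -11, -5, -13, -12, -11]
  [-4, -14, 5, -5, -12, -2, -3]
  [3, -10, -9, -2, -9, -10, -5]
  [6, -10, -9, -5, -7, -10, -11]
  [9, -5, -4, 3, -4, -5, -4]
  [6, -14, -13, -1, -9, -14, -9]
  [-4, -14, -8, -6, -13, -9, -14]
C^⊗3:
  [-9, -19, -17, -13, -18, -18, -19]
  [-11, -21, -9, -12, -19, -10, -10]
  [-7, -17, -11, -9, -16, -12, -17]
  [-7, -18, -17, -9, -16, -18, -17]
  [-2, -12, -10, -4, -11, -11, -12]
  [-11, -21, -15, -13, -20, -16, -21]
  [-11, -21, -20, -12, -19, -21, -16]
Key observation: the optimum is the walk 1->1->0->3, with weight (-7) + 3 + (-8) = -12.
Optimal value attained by: walk 1->1->0->3.
Answer: (C^⊗3)[1][3] = -12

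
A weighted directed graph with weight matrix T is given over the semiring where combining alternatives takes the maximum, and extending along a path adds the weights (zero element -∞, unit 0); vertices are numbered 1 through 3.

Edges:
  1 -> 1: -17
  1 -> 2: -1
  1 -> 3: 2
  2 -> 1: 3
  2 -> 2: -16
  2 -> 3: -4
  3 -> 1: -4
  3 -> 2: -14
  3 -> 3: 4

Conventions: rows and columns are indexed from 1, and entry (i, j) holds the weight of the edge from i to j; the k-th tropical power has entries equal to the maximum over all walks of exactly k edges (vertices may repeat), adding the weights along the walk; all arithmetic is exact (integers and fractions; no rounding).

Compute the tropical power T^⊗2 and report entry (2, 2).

T^⊗2:
  [2, -12, 6]
  [-8, 2, 5]
  [0, -5, 8]
Key observation: the optimum is the walk 2->1->2, with weight 3 + (-1) = 2.
Optimal value attained by: walk 2->1->2.
Answer: (T^⊗2)[2][2] = 2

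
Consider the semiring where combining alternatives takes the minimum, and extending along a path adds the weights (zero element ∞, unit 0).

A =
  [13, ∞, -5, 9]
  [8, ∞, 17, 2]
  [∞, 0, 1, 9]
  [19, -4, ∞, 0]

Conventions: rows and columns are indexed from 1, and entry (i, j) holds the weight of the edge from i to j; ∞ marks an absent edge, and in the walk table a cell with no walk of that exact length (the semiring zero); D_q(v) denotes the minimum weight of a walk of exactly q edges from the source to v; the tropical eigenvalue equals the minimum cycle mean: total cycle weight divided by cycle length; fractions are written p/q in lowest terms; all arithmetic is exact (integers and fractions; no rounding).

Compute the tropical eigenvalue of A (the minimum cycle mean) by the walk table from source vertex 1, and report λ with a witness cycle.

q=0: [0, ∞, ∞, ∞]
q=1: [13, ∞, -5, 9]
q=2: [26, -5, -4, 4]
q=3: [3, -4, -3, -3]
q=4: [4, -7, -2, -3]
Optimal cycle mean attained by: cycle 2->4->2, total 2 + (-4), length 2.
Answer: λ = -1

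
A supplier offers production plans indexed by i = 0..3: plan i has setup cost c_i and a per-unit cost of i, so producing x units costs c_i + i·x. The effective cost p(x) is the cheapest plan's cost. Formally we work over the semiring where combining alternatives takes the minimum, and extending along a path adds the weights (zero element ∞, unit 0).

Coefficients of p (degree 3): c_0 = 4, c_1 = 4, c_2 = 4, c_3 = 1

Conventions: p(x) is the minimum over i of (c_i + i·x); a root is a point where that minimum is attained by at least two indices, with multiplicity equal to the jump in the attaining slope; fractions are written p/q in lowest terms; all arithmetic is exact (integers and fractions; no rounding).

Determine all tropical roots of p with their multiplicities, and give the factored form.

hull edge (i=0, c=4) to (i=3, c=1): slope -1, span 3
Factored form: p(x) = 1 ⊗ (x ⊕ 1) ⊗ (x ⊕ 1) ⊗ (x ⊕ 1)
Answer: roots = 1 (mult 3)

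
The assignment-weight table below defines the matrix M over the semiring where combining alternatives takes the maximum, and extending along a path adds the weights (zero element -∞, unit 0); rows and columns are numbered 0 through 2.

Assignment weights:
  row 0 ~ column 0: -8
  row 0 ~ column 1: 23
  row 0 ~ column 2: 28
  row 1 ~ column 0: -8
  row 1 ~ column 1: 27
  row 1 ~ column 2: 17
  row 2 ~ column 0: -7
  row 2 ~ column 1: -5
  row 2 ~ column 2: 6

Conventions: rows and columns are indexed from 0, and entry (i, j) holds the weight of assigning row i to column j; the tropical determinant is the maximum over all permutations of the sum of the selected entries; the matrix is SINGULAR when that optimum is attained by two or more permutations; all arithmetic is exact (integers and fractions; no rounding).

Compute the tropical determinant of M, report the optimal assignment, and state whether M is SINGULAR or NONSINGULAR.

σ = (0, 1, 2): (-8) + 27 + 6 = 25
σ = (0, 2, 1): (-8) + 17 + (-5) = 4
σ = (1, 0, 2): 23 + (-8) + 6 = 21
σ = (1, 2, 0): 23 + 17 + (-7) = 33
σ = (2, 0, 1): 28 + (-8) + (-5) = 15
σ = (2, 1, 0): 28 + 27 + (-7) = 48
Optimal value attained by: σ = (2, 1, 0).
Answer: det⊕(M) = 48; verdict: NONSINGULAR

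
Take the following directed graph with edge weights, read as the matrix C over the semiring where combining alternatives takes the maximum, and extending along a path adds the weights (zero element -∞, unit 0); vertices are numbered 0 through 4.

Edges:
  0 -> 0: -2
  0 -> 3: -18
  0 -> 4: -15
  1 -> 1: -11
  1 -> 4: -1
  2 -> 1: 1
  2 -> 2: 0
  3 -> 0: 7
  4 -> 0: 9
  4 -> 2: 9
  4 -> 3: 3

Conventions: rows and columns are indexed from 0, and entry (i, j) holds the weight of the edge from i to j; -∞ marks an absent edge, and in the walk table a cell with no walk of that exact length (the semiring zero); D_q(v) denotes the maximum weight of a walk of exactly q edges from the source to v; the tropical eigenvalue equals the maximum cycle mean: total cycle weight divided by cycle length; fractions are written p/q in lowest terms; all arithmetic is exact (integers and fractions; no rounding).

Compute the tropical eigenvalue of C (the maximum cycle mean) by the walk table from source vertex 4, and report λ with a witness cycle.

q=0: [-∞, -∞, -∞, -∞, 0]
q=1: [9, -∞, 9, 3, -∞]
q=2: [10, 10, 9, -9, -6]
q=3: [8, 10, 9, -3, 9]
q=4: [18, 10, 18, 12, 9]
q=5: [19, 19, 18, 12, 9]
Optimal cycle mean attained by: cycle 1->4->2->1, total (-1) + 9 + 1, length 3.
Answer: λ = 3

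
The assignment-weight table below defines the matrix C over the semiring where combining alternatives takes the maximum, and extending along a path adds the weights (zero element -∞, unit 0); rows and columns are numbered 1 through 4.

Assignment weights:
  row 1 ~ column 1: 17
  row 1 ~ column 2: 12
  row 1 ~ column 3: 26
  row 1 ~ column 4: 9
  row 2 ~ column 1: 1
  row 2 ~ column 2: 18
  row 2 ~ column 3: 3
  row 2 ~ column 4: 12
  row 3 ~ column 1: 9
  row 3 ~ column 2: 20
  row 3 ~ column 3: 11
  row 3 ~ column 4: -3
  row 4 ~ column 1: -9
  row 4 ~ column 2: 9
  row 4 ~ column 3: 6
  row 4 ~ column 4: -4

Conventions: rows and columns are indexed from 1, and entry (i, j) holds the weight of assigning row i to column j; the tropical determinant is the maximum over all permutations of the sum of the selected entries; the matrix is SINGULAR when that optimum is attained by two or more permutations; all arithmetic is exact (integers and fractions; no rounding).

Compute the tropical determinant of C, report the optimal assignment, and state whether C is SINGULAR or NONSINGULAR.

σ = (1, 2, 3, 4): 17 + 18 + 11 + (-4) = 42
σ = (1, 2, 4, 3): 17 + 18 + (-3) + 6 = 38
σ = (1, 3, 2, 4): 17 + 3 + 20 + (-4) = 36
σ = (1, 3, 4, 2): 17 + 3 + (-3) + 9 = 26
σ = (1, 4, 2, 3): 17 + 12 + 20 + 6 = 55
σ = (1, 4, 3, 2): 17 + 12 + 11 + 9 = 49
σ = (2, 1, 3, 4): 12 + 1 + 11 + (-4) = 20
σ = (2, 1, 4, 3): 12 + 1 + (-3) + 6 = 16
σ = (2, 3, 1, 4): 12 + 3 + 9 + (-4) = 20
σ = (2, 3, 4, 1): 12 + 3 + (-3) + (-9) = 3
σ = (2, 4, 1, 3): 12 + 12 + 9 + 6 = 39
σ = (2, 4, 3, 1): 12 + 12 + 11 + (-9) = 26
σ = (3, 1, 2, 4): 26 + 1 + 20 + (-4) = 43
σ = (3, 1, 4, 2): 26 + 1 + (-3) + 9 = 33
σ = (3, 2, 1, 4): 26 + 18 + 9 + (-4) = 49
σ = (3, 2, 4, 1): 26 + 18 + (-3) + (-9) = 32
σ = (3, 4, 1, 2): 26 + 12 + 9 + 9 = 56
σ = (3, 4, 2, 1): 26 + 12 + 20 + (-9) = 49
σ = (4, 1, 2, 3): 9 + 1 + 20 + 6 = 36
σ = (4, 1, 3, 2): 9 + 1 + 11 + 9 = 30
σ = (4, 2, 1, 3): 9 + 18 + 9 + 6 = 42
σ = (4, 2, 3, 1): 9 + 18 + 11 + (-9) = 29
σ = (4, 3, 1, 2): 9 + 3 + 9 + 9 = 30
σ = (4, 3, 2, 1): 9 + 3 + 20 + (-9) = 23
Optimal value attained by: σ = (3, 4, 1, 2).
Answer: det⊕(C) = 56; verdict: NONSINGULAR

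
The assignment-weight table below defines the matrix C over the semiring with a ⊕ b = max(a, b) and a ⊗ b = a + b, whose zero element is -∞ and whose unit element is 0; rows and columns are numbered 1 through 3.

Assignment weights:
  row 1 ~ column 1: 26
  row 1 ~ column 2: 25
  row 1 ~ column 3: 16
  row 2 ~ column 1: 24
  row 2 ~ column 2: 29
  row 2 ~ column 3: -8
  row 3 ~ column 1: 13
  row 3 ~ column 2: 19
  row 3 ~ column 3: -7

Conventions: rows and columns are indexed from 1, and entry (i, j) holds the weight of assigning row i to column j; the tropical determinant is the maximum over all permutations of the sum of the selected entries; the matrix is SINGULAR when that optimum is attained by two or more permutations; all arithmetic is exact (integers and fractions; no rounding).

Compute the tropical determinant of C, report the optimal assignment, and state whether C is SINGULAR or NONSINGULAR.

σ = (1, 2, 3): 26 + 29 + (-7) = 48
σ = (1, 3, 2): 26 + (-8) + 19 = 37
σ = (2, 1, 3): 25 + 24 + (-7) = 42
σ = (2, 3, 1): 25 + (-8) + 13 = 30
σ = (3, 1, 2): 16 + 24 + 19 = 59
σ = (3, 2, 1): 16 + 29 + 13 = 58
Optimal value attained by: σ = (3, 1, 2).
Answer: det⊕(C) = 59; verdict: NONSINGULAR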